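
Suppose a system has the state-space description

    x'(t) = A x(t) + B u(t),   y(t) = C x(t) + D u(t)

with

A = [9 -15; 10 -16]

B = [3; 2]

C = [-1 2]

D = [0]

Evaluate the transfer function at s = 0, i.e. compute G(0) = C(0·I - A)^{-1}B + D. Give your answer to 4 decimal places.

G(0) = C(-A)^{-1}B + D = -C A^{-1} B + D.
det A = 6, so A^{-1} = (1/6)·adj(A) = [[-8/3, 5/2], [-5/3, 3/2]]
A^{-1} B = [-3, -2]^T
C A^{-1} B = -1
G(0) = D - C A^{-1} B = 0 - (-1) = 1

1.0000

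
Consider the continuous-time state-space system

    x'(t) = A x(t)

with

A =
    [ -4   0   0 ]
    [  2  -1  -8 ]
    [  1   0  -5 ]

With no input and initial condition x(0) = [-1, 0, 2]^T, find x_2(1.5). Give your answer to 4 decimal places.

det(sI - A) = s^3 - (tr A)s^2 + (M11 + M22 + M33)s - det A, where Mii is the 2×2 principal minor of A obtained by deleting row i and column i.
tr A = (-4) + (-1) + (-5) = -10; M11 = (-1)·(-5) - (-8)·0 = 5 - 0 = 5; M22 = (-4)·(-5) - 0·1 = 20 - 0 = 20; M33 = (-4)·(-1) - 0·2 = 4 - 0 = 4; sum of minors = 29.
det A = (-4)·((-1)·(-5) - (-8)·0) - 0·(2·(-5) - (-8)·1) + 0·(2·0 - (-1)·1) = (-4)·5 - 0·(-2) + 0·1 = -20.
So p(s) = det(sI - A) = s^3 + 10s^2 + 29s + 20.
Rational-root test: any integer root divides 20. Testing small divisors, s = -1 works: p(-1) = -1 + 10 + (-29) + 20 = 0, so (s + 1) is a factor.
Dividing, p(s) = (s + 1)(s^2 + 9s + 20).
Factor s^2 + 9s + 20: two numbers with sum -9 and product 20 are -4 and -5, so s^2 + 9s + 20 = (s + 4)(s + 5).
Hence p(s) = (s + 1) (s + 4) (s + 5), with roots -5, -4, -1.
The eigenvalues -5, -4, -1 are distinct and real, so A is diagonalisable and x(t) = e^{At} x(0) = V diag(e^{λ_i t}) V^{-1} x(0), where the columns of V are the eigenvectors.
λ = -5: A - (-5)I = [[1, 0, 0], [2, 4, -8], [1, 0, 0]]. v must be orthogonal to every row; (row 1) × (row 2) = [0, 8, 4], so take v_1 = [0, 2, 1]^T.
λ = -4: A - (-4)I = [[0, 0, 0], [2, 3, -8], [1, 0, -1]]. v must be orthogonal to every row; (row 2) × (row 3) = [-3, -6, -3], so take v_2 = [1, 2, 1]^T.
λ = -1: A - (-1)I = [[-3, 0, 0], [2, 0, -8], [1, 0, -4]]. v must be orthogonal to every row; (row 1) × (row 2) = [0, -24, 0], so take v_3 = [0, -1, 0]^T.
V = [v_1 v_2 v_3] = [[0, 1, 0], [2, 2, -1], [1, 1, 0]] has det V = -1, so V^{-1} = adj(V)/det V = [[-1, 0, 1], [1, 0, 0], [0, -1, 2]].
Modal coordinates z(0) = V^{-1} x(0): (-1)·(-1) + 0·0 + 1·2 = 3; 1·(-1) + 0·0 + 0·2 = -1; 0·(-1) + (-1)·0 + 2·2 = 4; so z(0) = [3, -1, 4]^T.
x_2(t) = Σ_i (v_i)_2 · z_i(0) · e^{λ_i t} (row 2 of V times the modal terms).
x_2(1.5) = 2·3·e^{-5·1.5} + 2·(-1)·e^{-4·1.5} + (-1)·4·e^{-1·1.5} = 6·0.000553 + (-2)·0.002479 + (-4)·0.223130 = -0.8942.

-0.8942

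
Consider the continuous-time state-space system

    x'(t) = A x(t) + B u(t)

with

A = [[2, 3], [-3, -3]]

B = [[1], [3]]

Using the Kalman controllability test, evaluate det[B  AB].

AB = [[11], [-12]]
Controllability matrix C = [B  AB] = [[1, 11], [3, -12]]
det(C) = 1·(-12) - 11·3 = -12 - 33 = -45
Since det(C) ≠ 0, rank(C) = 2 and the system is completely controllable.

-45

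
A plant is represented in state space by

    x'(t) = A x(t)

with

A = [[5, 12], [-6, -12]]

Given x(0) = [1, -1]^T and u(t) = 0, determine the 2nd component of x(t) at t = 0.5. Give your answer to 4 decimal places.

0.0403

det(sI - A) = s^2 - (tr A)s + det A, with tr A = 5 + (-12) = -7 and det A = 5·(-12) - 12·(-6) = -60 - (-72) = 12.
So p(s) = det(sI - A) = s^2 + 7s + 12.
Factor s^2 + 7s + 12: two numbers with sum -7 and product 12 are -3 and -4, so s^2 + 7s + 12 = (s + 3)(s + 4).
Hence p(s) = (s + 3) (s + 4), with roots -4, -3.
The eigenvalues -4, -3 are distinct and real, so A is diagonalisable and x(t) = e^{At} x(0) = V diag(e^{λ_i t}) V^{-1} x(0), where the columns of V are the eigenvectors.
λ = -4: A - (-4)I = [[9, 12], [-6, -8]]. Row 1 gives 9·v1 + 12·v2 = 0, so take v_1 = [4, -3]^T.
λ = -3: A - (-3)I = [[8, 12], [-6, -9]]. Row 1 gives 8·v1 + 12·v2 = 0, so take v_2 = [-3, 2]^T.
V = [v_1 v_2] = [[4, -3], [-3, 2]] has det V = -1, so V^{-1} = adj(V)/det V = [[-2, -3], [-3, -4]].
Modal coordinates z(0) = V^{-1} x(0): (-2)·1 + (-3)·(-1) = 1; (-3)·1 + (-4)·(-1) = 1; so z(0) = [1, 1]^T.
x_2(t) = Σ_i (v_i)_2 · z_i(0) · e^{λ_i t} (row 2 of V times the modal terms).
x_2(0.5) = (-3)·1·e^{-4·0.5} + 2·1·e^{-3·0.5} = (-3)·0.135335 + 2·0.223130 = 0.0403.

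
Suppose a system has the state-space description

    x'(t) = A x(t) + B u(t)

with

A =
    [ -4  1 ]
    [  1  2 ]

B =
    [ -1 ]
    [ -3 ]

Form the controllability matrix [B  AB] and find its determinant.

AB = [[1], [-7]]
Controllability matrix C = [B  AB] = [[-1, 1], [-3, -7]]
det(C) = (-1)·(-7) - 1·(-3) = 7 - (-3) = 10
Since det(C) ≠ 0, rank(C) = 2 and the system is completely controllable.

10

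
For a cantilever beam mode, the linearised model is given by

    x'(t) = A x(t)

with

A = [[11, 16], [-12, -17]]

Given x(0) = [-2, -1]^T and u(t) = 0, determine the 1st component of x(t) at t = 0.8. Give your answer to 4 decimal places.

-5.2088

det(sI - A) = s^2 - (tr A)s + det A, with tr A = 11 + (-17) = -6 and det A = 11·(-17) - 16·(-12) = -187 - (-192) = 5.
So p(s) = det(sI - A) = s^2 + 6s + 5.
Factor s^2 + 6s + 5: two numbers with sum -6 and product 5 are -1 and -5, so s^2 + 6s + 5 = (s + 1)(s + 5).
Hence p(s) = (s + 1) (s + 5), with roots -5, -1.
The eigenvalues -5, -1 are distinct and real, so A is diagonalisable and x(t) = e^{At} x(0) = V diag(e^{λ_i t}) V^{-1} x(0), where the columns of V are the eigenvectors.
λ = -5: A - (-5)I = [[16, 16], [-12, -12]]. Row 1 gives 16·v1 + 16·v2 = 0, so take v_1 = [-1, 1]^T.
λ = -1: A - (-1)I = [[12, 16], [-12, -16]]. Row 1 gives 12·v1 + 16·v2 = 0, so take v_2 = [4, -3]^T.
V = [v_1 v_2] = [[-1, 4], [1, -3]] has det V = -1, so V^{-1} = adj(V)/det V = [[3, 4], [1, 1]].
Modal coordinates z(0) = V^{-1} x(0): 3·(-2) + 4·(-1) = -10; 1·(-2) + 1·(-1) = -3; so z(0) = [-10, -3]^T.
x_1(t) = Σ_i (v_i)_1 · z_i(0) · e^{λ_i t} (row 1 of V times the modal terms).
x_1(0.8) = (-1)·(-10)·e^{-5·0.8} + 4·(-3)·e^{-1·0.8} = 10·0.018316 + (-12)·0.449329 = -5.2088.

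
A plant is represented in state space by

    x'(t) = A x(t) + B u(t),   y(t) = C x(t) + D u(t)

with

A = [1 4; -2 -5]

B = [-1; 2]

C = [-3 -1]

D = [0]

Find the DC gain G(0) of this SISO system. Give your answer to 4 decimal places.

G(0) = C(-A)^{-1}B + D = -C A^{-1} B + D.
det A = 3, so A^{-1} = (1/3)·adj(A) = [[-5/3, -4/3], [2/3, 1/3]]
A^{-1} B = [-1, 0]^T
C A^{-1} B = 3
G(0) = D - C A^{-1} B = 0 - (3) = -3

-3.0000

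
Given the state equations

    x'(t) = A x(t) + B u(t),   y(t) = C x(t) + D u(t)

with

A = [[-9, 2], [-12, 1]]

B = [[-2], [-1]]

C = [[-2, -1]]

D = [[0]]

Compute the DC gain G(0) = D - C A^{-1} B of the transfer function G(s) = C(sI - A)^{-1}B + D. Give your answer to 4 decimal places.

-1.0000

G(0) = C(-A)^{-1}B + D = -C A^{-1} B + D.
det A = 15, so A^{-1} = (1/15)·adj(A) = [[1/15, -2/15], [4/5, -3/5]]
A^{-1} B = [0, -1]^T
C A^{-1} B = 1
G(0) = D - C A^{-1} B = 0 - (1) = -1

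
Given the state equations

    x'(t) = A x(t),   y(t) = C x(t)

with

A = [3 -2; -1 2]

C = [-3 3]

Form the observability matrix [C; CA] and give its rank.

1

CA = [[-12, 12]]
Observability matrix O = [C; CA] = [[-3, 3], [-12, 12]]
Every row of O is a scalar multiple of row 1 = [-3, 3] (multipliers 1, 4), so the rows span a one-dimensional space.
O ≠ 0, hence rank(O) = 1.
rank(O) = 1 < n = 2, so the pair (A, C) is not completely observable.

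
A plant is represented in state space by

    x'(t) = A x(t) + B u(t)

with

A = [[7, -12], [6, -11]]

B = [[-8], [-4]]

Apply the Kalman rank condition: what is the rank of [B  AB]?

1

AB = [[-8], [-4]]
Controllability matrix C = [B  AB] = [[-8, -8], [-4, -4]]
Every column of C is a scalar multiple of column 1 = [-8, -4] (multipliers 1, 1), so the columns span a one-dimensional space.
C ≠ 0, hence rank(C) = 1.
rank(C) = 1 < n = 2, so the pair (A, B) is not completely controllable.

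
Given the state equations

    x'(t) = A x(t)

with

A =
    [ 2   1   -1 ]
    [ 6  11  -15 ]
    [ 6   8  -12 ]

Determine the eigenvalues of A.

det(sI - A) = s^3 - (tr A)s^2 + (M11 + M22 + M33)s - det A, where Mii is the 2×2 principal minor of A obtained by deleting row i and column i.
tr A = 2 + 11 + (-12) = 1; M11 = 11·(-12) - (-15)·8 = -132 - (-120) = -12; M22 = 2·(-12) - (-1)·6 = -24 - (-6) = -18; M33 = 2·11 - 1·6 = 22 - 6 = 16; sum of minors = -14.
det A = 2·(11·(-12) - (-15)·8) - 1·(6·(-12) - (-15)·6) + (-1)·(6·8 - 11·6) = 2·(-12) - 1·18 + (-1)·(-18) = -24.
So p(s) = det(sI - A) = s^3 - s^2 - 14s + 24.
Rational-root test: any integer root divides 24. Testing small divisors, s = 2 works: p(2) = 8 + (-4) + (-28) + 24 = 0, so (s - 2) is a factor.
Dividing, p(s) = (s - 2)(s^2 + s - 12).
Factor s^2 + s - 12: two numbers with sum -1 and product -12 are 3 and -4, so s^2 + s - 12 = (s - 3)(s + 4).
Hence p(s) = (s - 3) (s - 2) (s + 4), with roots -4, 2, 3.
At least one eigenvalue has non-negative real part, so the system is not asymptotically stable.

-4, 2, 3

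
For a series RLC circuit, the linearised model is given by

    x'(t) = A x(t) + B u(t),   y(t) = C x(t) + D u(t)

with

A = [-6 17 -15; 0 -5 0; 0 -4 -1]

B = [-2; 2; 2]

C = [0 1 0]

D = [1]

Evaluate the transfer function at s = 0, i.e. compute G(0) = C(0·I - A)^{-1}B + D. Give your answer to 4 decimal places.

1.4000

G(0) = C(-A)^{-1}B + D = -C A^{-1} B + D.
det A = -30, so A^{-1} = (1/-30)·adj(A) = [[-1/6, -77/30, 5/2], [0, -1/5, 0], [0, 4/5, -1]]
A^{-1} B = [1/5, -2/5, -2/5]^T
C A^{-1} B = -2/5
G(0) = D - C A^{-1} B = 1 - (-2/5) = 7/5 ≈ 1.4000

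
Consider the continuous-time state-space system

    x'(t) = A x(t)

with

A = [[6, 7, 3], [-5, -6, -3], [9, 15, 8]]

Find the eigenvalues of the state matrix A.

det(sI - A) = s^3 - (tr A)s^2 + (M11 + M22 + M33)s - det A, where Mii is the 2×2 principal minor of A obtained by deleting row i and column i.
tr A = 6 + (-6) + 8 = 8; M11 = (-6)·8 - (-3)·15 = -48 - (-45) = -3; M22 = 6·8 - 3·9 = 48 - 27 = 21; M33 = 6·(-6) - 7·(-5) = -36 - (-35) = -1; sum of minors = 17.
det A = 6·((-6)·8 - (-3)·15) - 7·((-5)·8 - (-3)·9) + 3·((-5)·15 - (-6)·9) = 6·(-3) - 7·(-13) + 3·(-21) = 10.
So p(s) = det(sI - A) = s^3 - 8s^2 + 17s - 10.
Rational-root test: any integer root divides -10. Testing small divisors, s = 1 works: p(1) = 1 + (-8) + 17 + (-10) = 0, so (s - 1) is a factor.
Dividing, p(s) = (s - 1)(s^2 - 7s + 10).
Factor s^2 - 7s + 10: two numbers with sum 7 and product 10 are 5 and 2, so s^2 - 7s + 10 = (s - 5)(s - 2).
Hence p(s) = (s - 5) (s - 2) (s - 1), with roots 1, 2, 5.
At least one eigenvalue has non-negative real part, so the system is not asymptotically stable.

1, 2, 5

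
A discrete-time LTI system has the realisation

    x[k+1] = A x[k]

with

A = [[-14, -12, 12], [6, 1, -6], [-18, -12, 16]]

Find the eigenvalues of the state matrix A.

-2, 1, 4

det(zI - A) = z^3 - (tr A)z^2 + (M11 + M22 + M33)z - det A, where Mii is the 2×2 principal minor of A obtained by deleting row i and column i.
tr A = (-14) + 1 + 16 = 3; M11 = 1·16 - (-6)·(-12) = 16 - 72 = -56; M22 = (-14)·16 - 12·(-18) = -224 - (-216) = -8; M33 = (-14)·1 - (-12)·6 = -14 - (-72) = 58; sum of minors = -6.
det A = (-14)·(1·16 - (-6)·(-12)) - (-12)·(6·16 - (-6)·(-18)) + 12·(6·(-12) - 1·(-18)) = (-14)·(-56) - (-12)·(-12) + 12·(-54) = -8.
So p(z) = det(zI - A) = z^3 - 3z^2 - 6z + 8.
Rational-root test: any integer root divides 8. Testing small divisors, z = 1 works: p(1) = 1 + (-3) + (-6) + 8 = 0, so (z - 1) is a factor.
Dividing, p(z) = (z - 1)(z^2 - 2z - 8).
Factor z^2 - 2z - 8: two numbers with sum 2 and product -8 are 4 and -2, so z^2 - 2z - 8 = (z - 4)(z + 2).
Hence p(z) = (z - 4) (z - 1) (z + 2), with roots -2, 1, 4.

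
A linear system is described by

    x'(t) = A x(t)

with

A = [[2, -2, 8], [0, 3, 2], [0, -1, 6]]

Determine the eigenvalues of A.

2, 4, 5

det(sI - A) = s^3 - (tr A)s^2 + (M11 + M22 + M33)s - det A, where Mii is the 2×2 principal minor of A obtained by deleting row i and column i.
tr A = 2 + 3 + 6 = 11; M11 = 3·6 - 2·(-1) = 18 - (-2) = 20; M22 = 2·6 - 8·0 = 12 - 0 = 12; M33 = 2·3 - (-2)·0 = 6 - 0 = 6; sum of minors = 38.
det A = 2·(3·6 - 2·(-1)) - (-2)·(0·6 - 2·0) + 8·(0·(-1) - 3·0) = 2·20 - (-2)·0 + 8·0 = 40.
So p(s) = det(sI - A) = s^3 - 11s^2 + 38s - 40.
Rational-root test: any integer root divides -40. Testing small divisors, s = 2 works: p(2) = 8 + (-44) + 76 + (-40) = 0, so (s - 2) is a factor.
Dividing, p(s) = (s - 2)(s^2 - 9s + 20).
Factor s^2 - 9s + 20: two numbers with sum 9 and product 20 are 5 and 4, so s^2 - 9s + 20 = (s - 5)(s - 4).
Hence p(s) = (s - 5) (s - 4) (s - 2), with roots 2, 4, 5.
At least one eigenvalue has non-negative real part, so the system is not asymptotically stable.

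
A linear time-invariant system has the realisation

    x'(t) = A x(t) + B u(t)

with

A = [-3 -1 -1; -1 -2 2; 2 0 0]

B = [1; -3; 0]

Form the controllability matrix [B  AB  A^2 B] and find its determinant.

AB = [[0], [5], [2]]
A^2B = [[-7], [-6], [0]]
Controllability matrix C = [B  AB  A^2B] = [[1, 0, -7], [-3, 5, -6], [0, 2, 0]]
Expanding along the first row, det(C) = 1·(5·0 - (-6)·2) - 0·((-3)·0 - (-6)·0) + (-7)·((-3)·2 - 5·0) = 1·12 - 0·0 + (-7)·(-6) = 54
Since det(C) ≠ 0, rank(C) = 3 and the system is completely controllable.

54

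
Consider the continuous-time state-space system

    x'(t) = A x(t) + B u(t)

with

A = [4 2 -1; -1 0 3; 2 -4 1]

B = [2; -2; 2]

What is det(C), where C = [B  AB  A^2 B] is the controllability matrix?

-1008

AB = [[2], [4], [14]]
A^2B = [[2], [40], [2]]
Controllability matrix C = [B  AB  A^2B] = [[2, 2, 2], [-2, 4, 40], [2, 14, 2]]
Expanding along the first row, det(C) = 2·(4·2 - 40·14) - 2·((-2)·2 - 40·2) + 2·((-2)·14 - 4·2) = 2·(-552) - 2·(-84) + 2·(-36) = -1008
Since det(C) ≠ 0, rank(C) = 3 and the system is completely controllable.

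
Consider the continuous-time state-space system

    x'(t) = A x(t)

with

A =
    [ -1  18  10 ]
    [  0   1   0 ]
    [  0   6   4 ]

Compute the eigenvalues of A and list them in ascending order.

det(sI - A) = s^3 - (tr A)s^2 + (M11 + M22 + M33)s - det A, where Mii is the 2×2 principal minor of A obtained by deleting row i and column i.
tr A = (-1) + 1 + 4 = 4; M11 = 1·4 - 0·6 = 4 - 0 = 4; M22 = (-1)·4 - 10·0 = -4 - 0 = -4; M33 = (-1)·1 - 18·0 = -1 - 0 = -1; sum of minors = -1.
det A = (-1)·(1·4 - 0·6) - 18·(0·4 - 0·0) + 10·(0·6 - 1·0) = (-1)·4 - 18·0 + 10·0 = -4.
So p(s) = det(sI - A) = s^3 - 4s^2 - s + 4.
Rational-root test: any integer root divides 4. Testing small divisors, s = -1 works: p(-1) = -1 + (-4) + 1 + 4 = 0, so (s + 1) is a factor.
Dividing, p(s) = (s + 1)(s^2 - 5s + 4).
Factor s^2 - 5s + 4: two numbers with sum 5 and product 4 are 4 and 1, so s^2 - 5s + 4 = (s - 4)(s - 1).
Hence p(s) = (s - 4) (s - 1) (s + 1), with roots -1, 1, 4.
At least one eigenvalue has non-negative real part, so the system is not asymptotically stable.

-1, 1, 4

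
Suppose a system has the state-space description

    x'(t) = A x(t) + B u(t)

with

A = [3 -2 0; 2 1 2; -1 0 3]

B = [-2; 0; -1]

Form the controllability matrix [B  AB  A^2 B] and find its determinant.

AB = [[-6], [-6], [-1]]
A^2B = [[-6], [-20], [3]]
Controllability matrix C = [B  AB  A^2B] = [[-2, -6, -6], [0, -6, -20], [-1, -1, 3]]
Expanding along the first row, det(C) = (-2)·((-6)·3 - (-20)·(-1)) - (-6)·(0·3 - (-20)·(-1)) + (-6)·(0·(-1) - (-6)·(-1)) = (-2)·(-38) - (-6)·(-20) + (-6)·(-6) = -8
Since det(C) ≠ 0, rank(C) = 3 and the system is completely controllable.

-8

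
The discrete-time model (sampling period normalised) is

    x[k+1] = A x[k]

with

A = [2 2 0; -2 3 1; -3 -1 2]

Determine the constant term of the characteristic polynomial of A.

Expand det(zI - A) for the 3×3 matrix.
p(z) = z^3 - 7z^2 + 21z - 16.
(Check: constant term = det(-A) = (-1)^3 det A = -16; coefficient of z^2 = -tr A = -7.)
The constant term is -16.

-16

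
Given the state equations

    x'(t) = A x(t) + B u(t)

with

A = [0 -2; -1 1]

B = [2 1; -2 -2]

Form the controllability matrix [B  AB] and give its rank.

2

AB = [[4, 4], [-4, -3]]
Controllability matrix C = [B  AB] = [[2, 1, 4, 4], [-2, -2, -4, -3]]
Take the 2×2 submatrix of C formed by columns 1, 2: [[2, 1], [-2, -2]]. Its determinant is 2·(-2) - 1·(-2) = -4 - (-2) = -2 ≠ 0.
So rank(C) ≥ 2; since C has 2 rows, rank(C) = 2.
rank(C) = 2 = n, so the pair (A, B) is completely controllable.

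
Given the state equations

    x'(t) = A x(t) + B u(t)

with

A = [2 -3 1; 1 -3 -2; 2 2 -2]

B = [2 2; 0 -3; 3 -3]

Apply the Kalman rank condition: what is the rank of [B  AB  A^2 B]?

AB = [[7, 10], [-4, 17], [-2, 4]]
A^2B = [[24, -27], [23, -49], [10, 46]]
Controllability matrix C = [B  AB  A^2B] = [[2, 2, 7, 10, 24, -27], [0, -3, -4, 17, 23, -49], [3, -3, -2, 4, 10, 46]]
Take the 3×3 submatrix of C formed by columns 1, 2, 3: [[2, 2, 7], [0, -3, -4], [3, -3, -2]]. Its determinant is 2·((-3)·(-2) - (-4)·(-3)) - 2·(0·(-2) - (-4)·3) + 7·(0·(-3) - (-3)·3) = 2·(-6) - 2·12 + 7·9 = 27 ≠ 0.
So rank(C) ≥ 3; since C has 3 rows, rank(C) = 3.
rank(C) = 3 = n, so the pair (A, B) is completely controllable.

3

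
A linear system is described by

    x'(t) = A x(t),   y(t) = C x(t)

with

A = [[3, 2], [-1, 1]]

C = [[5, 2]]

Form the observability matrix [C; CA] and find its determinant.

34

CA = [[13, 12]]
Observability matrix O = [C; CA] = [[5, 2], [13, 12]]
det(O) = 5·12 - 2·13 = 60 - 26 = 34
Since det(O) ≠ 0, rank(O) = 2 and the system is completely observable.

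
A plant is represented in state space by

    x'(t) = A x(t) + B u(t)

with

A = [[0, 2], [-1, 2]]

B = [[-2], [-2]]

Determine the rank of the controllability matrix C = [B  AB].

AB = [[-4], [-2]]
Controllability matrix C = [B  AB] = [[-2, -4], [-2, -2]]
det(C) = (-2)·(-2) - (-4)·(-2) = 4 - 8 = -4 ≠ 0, so rank(C) = 2.
rank(C) = 2 = n, so the pair (A, B) is completely controllable.

2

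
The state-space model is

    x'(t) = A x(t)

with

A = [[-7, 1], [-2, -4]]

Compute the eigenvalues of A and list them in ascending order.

det(sI - A) = s^2 - (tr A)s + det A, with tr A = (-7) + (-4) = -11 and det A = (-7)·(-4) - 1·(-2) = 28 - (-2) = 30.
So p(s) = det(sI - A) = s^2 + 11s + 30.
Factor s^2 + 11s + 30: two numbers with sum -11 and product 30 are -5 and -6, so s^2 + 11s + 30 = (s + 5)(s + 6).
Hence p(s) = (s + 5) (s + 6), with roots -6, -5.
All eigenvalues have negative real part, so the system is asymptotically stable.

-6, -5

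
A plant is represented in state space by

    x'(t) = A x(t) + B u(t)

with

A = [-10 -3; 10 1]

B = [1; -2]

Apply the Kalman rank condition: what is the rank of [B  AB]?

AB = [[-4], [8]]
Controllability matrix C = [B  AB] = [[1, -4], [-2, 8]]
Every column of C is a scalar multiple of column 1 = [1, -2] (multipliers 1, -4), so the columns span a one-dimensional space.
C ≠ 0, hence rank(C) = 1.
rank(C) = 1 < n = 2, so the pair (A, B) is not completely controllable.

1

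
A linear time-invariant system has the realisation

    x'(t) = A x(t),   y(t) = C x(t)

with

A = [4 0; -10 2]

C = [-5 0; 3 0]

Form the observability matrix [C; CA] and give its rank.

CA = [[-20, 0], [12, 0]]
Observability matrix O = [C; CA] = [[-5, 0], [3, 0], [-20, 0], [12, 0]]
Every row of O is a scalar multiple of row 1 = [-5, 0] (multipliers 1, -3/5, 4, -12/5), so the rows span a one-dimensional space.
O ≠ 0, hence rank(O) = 1.
rank(O) = 1 < n = 2, so the pair (A, C) is not completely observable.

1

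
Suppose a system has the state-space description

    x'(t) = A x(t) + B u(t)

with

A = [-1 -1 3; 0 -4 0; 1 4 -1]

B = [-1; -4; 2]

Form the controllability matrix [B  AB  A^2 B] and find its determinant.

-1256

AB = [[11], [16], [-19]]
A^2B = [[-84], [-64], [94]]
Controllability matrix C = [B  AB  A^2B] = [[-1, 11, -84], [-4, 16, -64], [2, -19, 94]]
Expanding along the first row, det(C) = (-1)·(16·94 - (-64)·(-19)) - 11·((-4)·94 - (-64)·2) + (-84)·((-4)·(-19) - 16·2) = (-1)·288 - 11·(-248) + (-84)·44 = -1256
Since det(C) ≠ 0, rank(C) = 3 and the system is completely controllable.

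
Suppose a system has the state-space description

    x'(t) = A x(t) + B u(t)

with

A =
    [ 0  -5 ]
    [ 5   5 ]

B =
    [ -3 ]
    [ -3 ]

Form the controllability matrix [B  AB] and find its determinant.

135

AB = [[15], [-30]]
Controllability matrix C = [B  AB] = [[-3, 15], [-3, -30]]
det(C) = (-3)·(-30) - 15·(-3) = 90 - (-45) = 135
Since det(C) ≠ 0, rank(C) = 2 and the system is completely controllable.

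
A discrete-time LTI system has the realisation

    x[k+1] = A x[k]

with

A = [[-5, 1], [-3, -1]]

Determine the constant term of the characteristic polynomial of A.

For a 2×2 matrix, det(zI - A) = z^2 - (tr A)z + det A.
tr A = -6, det A = 8.
So p(z) = z^2 + 6z + 8.
The constant term is 8.

8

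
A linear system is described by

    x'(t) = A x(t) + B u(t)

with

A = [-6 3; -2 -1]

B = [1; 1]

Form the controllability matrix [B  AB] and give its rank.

AB = [[-3], [-3]]
Controllability matrix C = [B  AB] = [[1, -3], [1, -3]]
Every column of C is a scalar multiple of column 1 = [1, 1] (multipliers 1, -3), so the columns span a one-dimensional space.
C ≠ 0, hence rank(C) = 1.
rank(C) = 1 < n = 2, so the pair (A, B) is not completely controllable.

1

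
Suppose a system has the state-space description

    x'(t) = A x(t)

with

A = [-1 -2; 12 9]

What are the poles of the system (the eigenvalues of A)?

3, 5

det(sI - A) = s^2 - (tr A)s + det A, with tr A = (-1) + 9 = 8 and det A = (-1)·9 - (-2)·12 = -9 - (-24) = 15.
So p(s) = det(sI - A) = s^2 - 8s + 15.
Factor s^2 - 8s + 15: two numbers with sum 8 and product 15 are 5 and 3, so s^2 - 8s + 15 = (s - 5)(s - 3).
Hence p(s) = (s - 5) (s - 3), with roots 3, 5.
At least one eigenvalue has non-negative real part, so the system is not asymptotically stable.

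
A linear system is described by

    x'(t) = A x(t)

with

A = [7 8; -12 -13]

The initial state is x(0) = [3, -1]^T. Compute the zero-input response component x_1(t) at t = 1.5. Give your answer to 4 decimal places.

1.5597

det(sI - A) = s^2 - (tr A)s + det A, with tr A = 7 + (-13) = -6 and det A = 7·(-13) - 8·(-12) = -91 - (-96) = 5.
So p(s) = det(sI - A) = s^2 + 6s + 5.
Factor s^2 + 6s + 5: two numbers with sum -6 and product 5 are -1 and -5, so s^2 + 6s + 5 = (s + 1)(s + 5).
Hence p(s) = (s + 1) (s + 5), with roots -5, -1.
The eigenvalues -5, -1 are distinct and real, so A is diagonalisable and x(t) = e^{At} x(0) = V diag(e^{λ_i t}) V^{-1} x(0), where the columns of V are the eigenvectors.
λ = -5: A - (-5)I = [[12, 8], [-12, -8]]. Row 1 gives 12·v1 + 8·v2 = 0, so take v_1 = [2, -3]^T.
λ = -1: A - (-1)I = [[8, 8], [-12, -12]]. Row 1 gives 8·v1 + 8·v2 = 0, so take v_2 = [-1, 1]^T.
V = [v_1 v_2] = [[2, -1], [-3, 1]] has det V = -1, so V^{-1} = adj(V)/det V = [[-1, -1], [-3, -2]].
Modal coordinates z(0) = V^{-1} x(0): (-1)·3 + (-1)·(-1) = -2; (-3)·3 + (-2)·(-1) = -7; so z(0) = [-2, -7]^T.
x_1(t) = Σ_i (v_i)_1 · z_i(0) · e^{λ_i t} (row 1 of V times the modal terms).
x_1(1.5) = 2·(-2)·e^{-5·1.5} + (-1)·(-7)·e^{-1·1.5} = (-4)·0.000553 + 7·0.223130 = 1.5597.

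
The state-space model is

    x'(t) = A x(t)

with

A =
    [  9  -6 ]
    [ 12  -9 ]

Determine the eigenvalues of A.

det(sI - A) = s^2 - (tr A)s + det A, with tr A = 9 + (-9) = 0 and det A = 9·(-9) - (-6)·12 = -81 - (-72) = -9.
So p(s) = det(sI - A) = s^2 - 9.
Factor s^2 - 9: two numbers with sum 0 and product -9 are 3 and -3, so s^2 - 9 = (s - 3)(s + 3).
Hence p(s) = (s - 3) (s + 3), with roots -3, 3.
At least one eigenvalue has non-negative real part, so the system is not asymptotically stable.

-3, 3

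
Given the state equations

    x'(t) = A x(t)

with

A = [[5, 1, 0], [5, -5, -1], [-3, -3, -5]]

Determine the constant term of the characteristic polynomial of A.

-138

Expand det(sI - A) for the 3×3 matrix.
p(s) = s^3 + 5s^2 - 33s - 138.
(Check: constant term = det(-A) = (-1)^3 det A = -138; coefficient of s^2 = -tr A = 5.)
The constant term is -138.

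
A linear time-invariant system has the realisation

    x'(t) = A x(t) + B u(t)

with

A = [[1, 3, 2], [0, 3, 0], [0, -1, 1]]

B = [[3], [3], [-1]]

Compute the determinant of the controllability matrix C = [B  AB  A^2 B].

6

AB = [[10], [9], [-4]]
A^2B = [[29], [27], [-13]]
Controllability matrix C = [B  AB  A^2B] = [[3, 10, 29], [3, 9, 27], [-1, -4, -13]]
Expanding along the first row, det(C) = 3·(9·(-13) - 27·(-4)) - 10·(3·(-13) - 27·(-1)) + 29·(3·(-4) - 9·(-1)) = 3·(-9) - 10·(-12) + 29·(-3) = 6
Since det(C) ≠ 0, rank(C) = 3 and the system is completely controllable.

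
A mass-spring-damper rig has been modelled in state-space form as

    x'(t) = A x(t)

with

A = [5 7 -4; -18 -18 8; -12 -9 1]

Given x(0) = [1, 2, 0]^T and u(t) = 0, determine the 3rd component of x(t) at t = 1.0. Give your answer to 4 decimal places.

-0.7651

det(sI - A) = s^3 - (tr A)s^2 + (M11 + M22 + M33)s - det A, where Mii is the 2×2 principal minor of A obtained by deleting row i and column i.
tr A = 5 + (-18) + 1 = -12; M11 = (-18)·1 - 8·(-9) = -18 - (-72) = 54; M22 = 5·1 - (-4)·(-12) = 5 - 48 = -43; M33 = 5·(-18) - 7·(-18) = -90 - (-126) = 36; sum of minors = 47.
det A = 5·((-18)·1 - 8·(-9)) - 7·((-18)·1 - 8·(-12)) + (-4)·((-18)·(-9) - (-18)·(-12)) = 5·54 - 7·78 + (-4)·(-54) = -60.
So p(s) = det(sI - A) = s^3 + 12s^2 + 47s + 60.
Rational-root test: any integer root divides 60. Testing small divisors, s = -3 works: p(-3) = -27 + 108 + (-141) + 60 = 0, so (s + 3) is a factor.
Dividing, p(s) = (s + 3)(s^2 + 9s + 20).
Factor s^2 + 9s + 20: two numbers with sum -9 and product 20 are -4 and -5, so s^2 + 9s + 20 = (s + 4)(s + 5).
Hence p(s) = (s + 3) (s + 4) (s + 5), with roots -5, -4, -3.
The eigenvalues -5, -4, -3 are distinct and real, so A is diagonalisable and x(t) = e^{At} x(0) = V diag(e^{λ_i t}) V^{-1} x(0), where the columns of V are the eigenvectors.
λ = -5: A - (-5)I = [[10, 7, -4], [-18, -13, 8], [-12, -9, 6]]. v must be orthogonal to every row; (row 1) × (row 2) = [4, -8, -4], so take v_1 = [-1, 2, 1]^T.
λ = -4: A - (-4)I = [[9, 7, -4], [-18, -14, 8], [-12, -9, 5]]. v must be orthogonal to every row; (row 1) × (row 3) = [-1, 3, 3], so take v_2 = [-1, 3, 3]^T.
λ = -3: A - (-3)I = [[8, 7, -4], [-18, -15, 8], [-12, -9, 4]]. v must be orthogonal to every row; (row 1) × (row 2) = [-4, 8, 6], so take v_3 = [2, -4, -3]^T.
V = [v_1 v_2 v_3] = [[-1, -1, 2], [2, 3, -4], [1, 3, -3]] has det V = 1, so V^{-1} = adj(V)/det V = [[3, 3, -2], [2, 1, 0], [3, 2, -1]].
Modal coordinates z(0) = V^{-1} x(0): 3·1 + 3·2 + (-2)·0 = 9; 2·1 + 1·2 + 0·0 = 4; 3·1 + 2·2 + (-1)·0 = 7; so z(0) = [9, 4, 7]^T.
x_3(t) = Σ_i (v_i)_3 · z_i(0) · e^{λ_i t} (row 3 of V times the modal terms).
x_3(1.0) = 1·9·e^{-5·1.0} + 3·4·e^{-4·1.0} + (-3)·7·e^{-3·1.0} = 9·0.006738 + 12·0.018316 + (-21)·0.049787 = -0.7651.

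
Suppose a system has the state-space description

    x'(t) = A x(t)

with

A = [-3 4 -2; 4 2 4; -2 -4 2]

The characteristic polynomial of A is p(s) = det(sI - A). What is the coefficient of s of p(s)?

-12

Expand det(sI - A) for the 3×3 matrix.
p(s) = s^3 - s^2 - 12s + 100.
(Check: constant term = det(-A) = (-1)^3 det A = 100; coefficient of s^2 = -tr A = -1.)
The coefficient of s is -12.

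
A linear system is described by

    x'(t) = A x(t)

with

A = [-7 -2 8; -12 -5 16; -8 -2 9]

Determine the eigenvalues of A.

-3, -1, 1

det(sI - A) = s^3 - (tr A)s^2 + (M11 + M22 + M33)s - det A, where Mii is the 2×2 principal minor of A obtained by deleting row i and column i.
tr A = (-7) + (-5) + 9 = -3; M11 = (-5)·9 - 16·(-2) = -45 - (-32) = -13; M22 = (-7)·9 - 8·(-8) = -63 - (-64) = 1; M33 = (-7)·(-5) - (-2)·(-12) = 35 - 24 = 11; sum of minors = -1.
det A = (-7)·((-5)·9 - 16·(-2)) - (-2)·((-12)·9 - 16·(-8)) + 8·((-12)·(-2) - (-5)·(-8)) = (-7)·(-13) - (-2)·20 + 8·(-16) = 3.
So p(s) = det(sI - A) = s^3 + 3s^2 - s - 3.
Rational-root test: any integer root divides -3. Testing small divisors, s = -1 works: p(-1) = -1 + 3 + 1 + (-3) = 0, so (s + 1) is a factor.
Dividing, p(s) = (s + 1)(s^2 + 2s - 3).
Factor s^2 + 2s - 3: two numbers with sum -2 and product -3 are 1 and -3, so s^2 + 2s - 3 = (s - 1)(s + 3).
Hence p(s) = (s - 1) (s + 1) (s + 3), with roots -3, -1, 1.
At least one eigenvalue has non-negative real part, so the system is not asymptotically stable.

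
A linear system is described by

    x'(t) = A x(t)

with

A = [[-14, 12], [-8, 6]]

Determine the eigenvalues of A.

-6, -2

det(sI - A) = s^2 - (tr A)s + det A, with tr A = (-14) + 6 = -8 and det A = (-14)·6 - 12·(-8) = -84 - (-96) = 12.
So p(s) = det(sI - A) = s^2 + 8s + 12.
Factor s^2 + 8s + 12: two numbers with sum -8 and product 12 are -2 and -6, so s^2 + 8s + 12 = (s + 2)(s + 6).
Hence p(s) = (s + 2) (s + 6), with roots -6, -2.
All eigenvalues have negative real part, so the system is asymptotically stable.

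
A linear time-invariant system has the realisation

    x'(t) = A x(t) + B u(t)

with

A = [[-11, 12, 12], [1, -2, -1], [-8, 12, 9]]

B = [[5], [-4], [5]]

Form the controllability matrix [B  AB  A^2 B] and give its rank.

AB = [[-43], [8], [-43]]
A^2B = [[53], [-16], [53]]
Controllability matrix C = [B  AB  A^2B] = [[5, -43, 53], [-4, 8, -16], [5, -43, 53]]
The rows r1, r2, r3 of C are linearly dependent: -r1 + r3 = 0 (check each entry), so rank(C) ≤ 2.
The 2×2 minor from rows 1, 2, columns 1, 2 is 5·8 - (-43)·(-4) = 40 - 172 = -132 ≠ 0, so rank(C) = 2.
rank(C) = 2 < n = 3, so the pair (A, B) is not completely controllable.

2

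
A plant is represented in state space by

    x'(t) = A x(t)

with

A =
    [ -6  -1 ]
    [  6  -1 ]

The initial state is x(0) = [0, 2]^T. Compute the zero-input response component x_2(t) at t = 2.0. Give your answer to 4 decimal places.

0.0135

det(sI - A) = s^2 - (tr A)s + det A, with tr A = (-6) + (-1) = -7 and det A = (-6)·(-1) - (-1)·6 = 6 - (-6) = 12.
So p(s) = det(sI - A) = s^2 + 7s + 12.
Factor s^2 + 7s + 12: two numbers with sum -7 and product 12 are -3 and -4, so s^2 + 7s + 12 = (s + 3)(s + 4).
Hence p(s) = (s + 3) (s + 4), with roots -4, -3.
The eigenvalues -4, -3 are distinct and real, so A is diagonalisable and x(t) = e^{At} x(0) = V diag(e^{λ_i t}) V^{-1} x(0), where the columns of V are the eigenvectors.
λ = -4: A - (-4)I = [[-2, -1], [6, 3]]. Row 1 gives (-2)·v1 + (-1)·v2 = 0, so take v_1 = [1, -2]^T.
λ = -3: A - (-3)I = [[-3, -1], [6, 2]]. Row 1 gives (-3)·v1 + (-1)·v2 = 0, so take v_2 = [-1, 3]^T.
V = [v_1 v_2] = [[1, -1], [-2, 3]] has det V = 1, so V^{-1} = adj(V)/det V = [[3, 1], [2, 1]].
Modal coordinates z(0) = V^{-1} x(0): 3·0 + 1·2 = 2; 2·0 + 1·2 = 2; so z(0) = [2, 2]^T.
x_2(t) = Σ_i (v_i)_2 · z_i(0) · e^{λ_i t} (row 2 of V times the modal terms).
x_2(2.0) = (-2)·2·e^{-4·2.0} + 3·2·e^{-3·2.0} = (-4)·0.000335 + 6·0.002479 = 0.0135.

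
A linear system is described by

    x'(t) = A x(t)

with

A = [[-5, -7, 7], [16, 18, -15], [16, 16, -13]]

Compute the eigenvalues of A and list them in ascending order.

-5, 2, 3

det(sI - A) = s^3 - (tr A)s^2 + (M11 + M22 + M33)s - det A, where Mii is the 2×2 principal minor of A obtained by deleting row i and column i.
tr A = (-5) + 18 + (-13) = 0; M11 = 18·(-13) - (-15)·16 = -234 - (-240) = 6; M22 = (-5)·(-13) - 7·16 = 65 - 112 = -47; M33 = (-5)·18 - (-7)·16 = -90 - (-112) = 22; sum of minors = -19.
det A = (-5)·(18·(-13) - (-15)·16) - (-7)·(16·(-13) - (-15)·16) + 7·(16·16 - 18·16) = (-5)·6 - (-7)·32 + 7·(-32) = -30.
So p(s) = det(sI - A) = s^3 - 19s + 30.
Rational-root test: any integer root divides 30. Testing small divisors, s = 2 works: p(2) = 8 + 0 + (-38) + 30 = 0, so (s - 2) is a factor.
Dividing, p(s) = (s - 2)(s^2 + 2s - 15).
Factor s^2 + 2s - 15: two numbers with sum -2 and product -15 are 3 and -5, so s^2 + 2s - 15 = (s - 3)(s + 5).
Hence p(s) = (s - 3) (s - 2) (s + 5), with roots -5, 2, 3.
At least one eigenvalue has non-negative real part, so the system is not asymptotically stable.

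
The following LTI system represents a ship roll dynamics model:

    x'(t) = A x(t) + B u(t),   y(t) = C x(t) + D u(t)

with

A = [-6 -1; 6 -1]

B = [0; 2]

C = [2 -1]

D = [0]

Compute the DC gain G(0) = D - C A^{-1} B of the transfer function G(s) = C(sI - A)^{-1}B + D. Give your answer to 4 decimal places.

G(0) = C(-A)^{-1}B + D = -C A^{-1} B + D.
det A = 12, so A^{-1} = (1/12)·adj(A) = [[-1/12, 1/12], [-1/2, -1/2]]
A^{-1} B = [1/6, -1]^T
C A^{-1} B = 4/3
G(0) = D - C A^{-1} B = 0 - (4/3) = -4/3 ≈ -1.3333

-1.3333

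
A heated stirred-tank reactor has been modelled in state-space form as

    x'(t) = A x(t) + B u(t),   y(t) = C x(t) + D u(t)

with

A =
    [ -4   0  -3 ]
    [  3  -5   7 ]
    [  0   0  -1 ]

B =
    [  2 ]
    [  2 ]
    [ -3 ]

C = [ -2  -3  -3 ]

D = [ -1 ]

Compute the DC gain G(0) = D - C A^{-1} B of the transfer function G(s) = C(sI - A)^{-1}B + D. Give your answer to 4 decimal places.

G(0) = C(-A)^{-1}B + D = -C A^{-1} B + D.
det A = -20, so A^{-1} = (1/-20)·adj(A) = [[-1/4, 0, 3/4], [-3/20, -1/5, -19/20], [0, 0, -1]]
A^{-1} B = [-11/4, 43/20, 3]^T
C A^{-1} B = -199/20
G(0) = D - C A^{-1} B = -1 - (-199/20) = 179/20 ≈ 8.9500

8.9500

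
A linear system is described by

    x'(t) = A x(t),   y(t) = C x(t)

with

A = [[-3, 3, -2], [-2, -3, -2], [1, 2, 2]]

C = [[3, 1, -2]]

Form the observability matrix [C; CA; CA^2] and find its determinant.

CA = [[-13, 2, -12]]
CA^2 = [[23, -69, -2]]
Observability matrix O = [C; CA; CA^2] = [[3, 1, -2], [-13, 2, -12], [23, -69, -2]]
Expanding along the first row, det(O) = 3·(2·(-2) - (-12)·(-69)) - 1·((-13)·(-2) - (-12)·23) + (-2)·((-13)·(-69) - 2·23) = 3·(-832) - 1·302 + (-2)·851 = -4500
Since det(O) ≠ 0, rank(O) = 3 and the system is completely observable.

-4500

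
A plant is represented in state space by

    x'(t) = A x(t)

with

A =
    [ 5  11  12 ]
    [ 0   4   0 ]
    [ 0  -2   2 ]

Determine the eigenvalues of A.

det(sI - A) = s^3 - (tr A)s^2 + (M11 + M22 + M33)s - det A, where Mii is the 2×2 principal minor of A obtained by deleting row i and column i.
tr A = 5 + 4 + 2 = 11; M11 = 4·2 - 0·(-2) = 8 - 0 = 8; M22 = 5·2 - 12·0 = 10 - 0 = 10; M33 = 5·4 - 11·0 = 20 - 0 = 20; sum of minors = 38.
det A = 5·(4·2 - 0·(-2)) - 11·(0·2 - 0·0) + 12·(0·(-2) - 4·0) = 5·8 - 11·0 + 12·0 = 40.
So p(s) = det(sI - A) = s^3 - 11s^2 + 38s - 40.
Rational-root test: any integer root divides -40. Testing small divisors, s = 2 works: p(2) = 8 + (-44) + 76 + (-40) = 0, so (s - 2) is a factor.
Dividing, p(s) = (s - 2)(s^2 - 9s + 20).
Factor s^2 - 9s + 20: two numbers with sum 9 and product 20 are 5 and 4, so s^2 - 9s + 20 = (s - 5)(s - 4).
Hence p(s) = (s - 5) (s - 4) (s - 2), with roots 2, 4, 5.
At least one eigenvalue has non-negative real part, so the system is not asymptotically stable.

2, 4, 5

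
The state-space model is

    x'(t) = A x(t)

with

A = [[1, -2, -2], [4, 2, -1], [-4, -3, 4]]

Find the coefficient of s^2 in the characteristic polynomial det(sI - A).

-7

Expand det(sI - A) for the 3×3 matrix.
p(s) = s^3 - 7s^2 + 11s - 37.
(Check: constant term = det(-A) = (-1)^3 det A = -37; coefficient of s^2 = -tr A = -7.)
The coefficient of s^2 is -7.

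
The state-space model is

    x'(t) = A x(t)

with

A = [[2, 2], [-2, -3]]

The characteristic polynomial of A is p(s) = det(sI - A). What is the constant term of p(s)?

For a 2×2 matrix, det(sI - A) = s^2 - (tr A)s + det A.
tr A = -1, det A = -2.
So p(s) = s^2 + s - 2.
The constant term is -2.

-2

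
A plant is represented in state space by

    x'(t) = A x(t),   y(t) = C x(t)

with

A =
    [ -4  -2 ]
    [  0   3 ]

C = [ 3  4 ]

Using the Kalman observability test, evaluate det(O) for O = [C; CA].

CA = [[-12, 6]]
Observability matrix O = [C; CA] = [[3, 4], [-12, 6]]
det(O) = 3·6 - 4·(-12) = 18 - (-48) = 66
Since det(O) ≠ 0, rank(O) = 2 and the system is completely observable.

66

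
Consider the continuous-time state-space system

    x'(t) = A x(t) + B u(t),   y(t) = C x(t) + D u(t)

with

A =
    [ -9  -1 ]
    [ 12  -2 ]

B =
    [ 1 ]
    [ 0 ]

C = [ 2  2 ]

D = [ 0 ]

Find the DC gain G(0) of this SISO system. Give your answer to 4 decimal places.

G(0) = C(-A)^{-1}B + D = -C A^{-1} B + D.
det A = 30, so A^{-1} = (1/30)·adj(A) = [[-1/15, 1/30], [-2/5, -3/10]]
A^{-1} B = [-1/15, -2/5]^T
C A^{-1} B = -14/15
G(0) = D - C A^{-1} B = 0 - (-14/15) = 14/15 ≈ 0.9333

0.9333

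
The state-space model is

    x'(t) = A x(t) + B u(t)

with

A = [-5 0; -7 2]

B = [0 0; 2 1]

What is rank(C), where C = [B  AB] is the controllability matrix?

1

AB = [[0, 0], [4, 2]]
Controllability matrix C = [B  AB] = [[0, 0, 0, 0], [2, 1, 4, 2]]
Every column of C is a scalar multiple of column 1 = [0, 2] (multipliers 1, 1/2, 2, 1), so the columns span a one-dimensional space.
C ≠ 0, hence rank(C) = 1.
rank(C) = 1 < n = 2, so the pair (A, B) is not completely controllable.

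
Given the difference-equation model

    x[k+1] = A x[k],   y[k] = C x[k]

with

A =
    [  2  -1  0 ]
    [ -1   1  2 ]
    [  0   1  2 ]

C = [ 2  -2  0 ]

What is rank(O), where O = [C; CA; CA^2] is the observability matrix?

3

CA = [[6, -4, -4]]
CA^2 = [[16, -14, -16]]
Observability matrix O = [C; CA; CA^2] = [[2, -2, 0], [6, -4, -4], [16, -14, -16]]
det(O) = 2·((-4)·(-16) - (-4)·(-14)) - (-2)·(6·(-16) - (-4)·16) + 0·(6·(-14) - (-4)·16) = 2·8 - (-2)·(-32) + 0·(-20) = -48 ≠ 0, so rank(O) = 3.
rank(O) = 3 = n, so the pair (A, C) is completely observable.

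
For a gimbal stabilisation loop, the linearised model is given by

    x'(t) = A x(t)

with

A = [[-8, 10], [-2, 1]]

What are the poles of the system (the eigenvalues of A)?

-4, -3

det(sI - A) = s^2 - (tr A)s + det A, with tr A = (-8) + 1 = -7 and det A = (-8)·1 - 10·(-2) = -8 - (-20) = 12.
So p(s) = det(sI - A) = s^2 + 7s + 12.
Factor s^2 + 7s + 12: two numbers with sum -7 and product 12 are -3 and -4, so s^2 + 7s + 12 = (s + 3)(s + 4).
Hence p(s) = (s + 3) (s + 4), with roots -4, -3.
All eigenvalues have negative real part, so the system is asymptotically stable.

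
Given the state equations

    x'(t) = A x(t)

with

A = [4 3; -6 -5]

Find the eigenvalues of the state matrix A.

-2, 1

det(sI - A) = s^2 - (tr A)s + det A, with tr A = 4 + (-5) = -1 and det A = 4·(-5) - 3·(-6) = -20 - (-18) = -2.
So p(s) = det(sI - A) = s^2 + s - 2.
Factor s^2 + s - 2: two numbers with sum -1 and product -2 are 1 and -2, so s^2 + s - 2 = (s - 1)(s + 2).
Hence p(s) = (s - 1) (s + 2), with roots -2, 1.
At least one eigenvalue has non-negative real part, so the system is not asymptotically stable.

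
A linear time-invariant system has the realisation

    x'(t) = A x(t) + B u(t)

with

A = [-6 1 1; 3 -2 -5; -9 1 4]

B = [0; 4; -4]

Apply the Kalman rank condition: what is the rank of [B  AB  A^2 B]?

1

AB = [[0], [12], [-12]]
A^2B = [[0], [36], [-36]]
Controllability matrix C = [B  AB  A^2B] = [[0, 0, 0], [4, 12, 36], [-4, -12, -36]]
Every column of C is a scalar multiple of column 1 = [0, 4, -4] (multipliers 1, 3, 9), so the columns span a one-dimensional space.
C ≠ 0, hence rank(C) = 1.
rank(C) = 1 < n = 3, so the pair (A, B) is not completely controllable.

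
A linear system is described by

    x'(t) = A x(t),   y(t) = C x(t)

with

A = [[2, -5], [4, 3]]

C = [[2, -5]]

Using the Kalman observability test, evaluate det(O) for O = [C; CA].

-130

CA = [[-16, -25]]
Observability matrix O = [C; CA] = [[2, -5], [-16, -25]]
det(O) = 2·(-25) - (-5)·(-16) = -50 - 80 = -130
Since det(O) ≠ 0, rank(O) = 2 and the system is completely observable.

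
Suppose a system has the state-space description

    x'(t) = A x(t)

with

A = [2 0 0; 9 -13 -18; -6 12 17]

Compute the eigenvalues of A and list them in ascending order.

det(sI - A) = s^3 - (tr A)s^2 + (M11 + M22 + M33)s - det A, where Mii is the 2×2 principal minor of A obtained by deleting row i and column i.
tr A = 2 + (-13) + 17 = 6; M11 = (-13)·17 - (-18)·12 = -221 - (-216) = -5; M22 = 2·17 - 0·(-6) = 34 - 0 = 34; M33 = 2·(-13) - 0·9 = -26 - 0 = -26; sum of minors = 3.
det A = 2·((-13)·17 - (-18)·12) - 0·(9·17 - (-18)·(-6)) + 0·(9·12 - (-13)·(-6)) = 2·(-5) - 0·45 + 0·30 = -10.
So p(s) = det(sI - A) = s^3 - 6s^2 + 3s + 10.
Rational-root test: any integer root divides 10. Testing small divisors, s = -1 works: p(-1) = -1 + (-6) + (-3) + 10 = 0, so (s + 1) is a factor.
Dividing, p(s) = (s + 1)(s^2 - 7s + 10).
Factor s^2 - 7s + 10: two numbers with sum 7 and product 10 are 5 and 2, so s^2 - 7s + 10 = (s - 5)(s - 2).
Hence p(s) = (s - 5) (s - 2) (s + 1), with roots -1, 2, 5.
At least one eigenvalue has non-negative real part, so the system is not asymptotically stable.

-1, 2, 5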